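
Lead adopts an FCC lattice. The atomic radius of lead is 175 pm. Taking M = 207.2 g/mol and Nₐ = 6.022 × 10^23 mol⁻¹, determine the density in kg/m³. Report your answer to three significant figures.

In an FCC lattice, atoms touch along the face diagonal, so √2·a = 4r, giving a = 495.0 pm = 4.950 × 10^-8 cm.
With Z = 4, ρ = Z·M/(N_A·a³) = 4 × 207.2 / (6.022 × 10²³ × 1.213 × 10^-22) = 11.35 g/cm³ = 11300 kg/m³.

11300 kg/m³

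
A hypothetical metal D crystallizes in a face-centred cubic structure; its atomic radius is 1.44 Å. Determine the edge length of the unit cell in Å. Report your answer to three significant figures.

4.07 Å

In an FCC lattice, atoms touch along the face diagonal, so √2·a = 4r.
a = 4r/√2 = 4 × 1.44 / 1.4142 = 4.07 Å.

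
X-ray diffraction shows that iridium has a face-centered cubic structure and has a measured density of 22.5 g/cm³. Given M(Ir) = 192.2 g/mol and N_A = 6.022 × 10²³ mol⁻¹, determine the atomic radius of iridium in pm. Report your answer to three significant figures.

For an FCC cell (Z = 4), a³ = Z·M/(N_A·ρ) = 4 × 192.2 / (6.022 × 10²³ × 22.50) = 5.674 × 10^-23 cm³, so a = 3.843 × 10^-8 cm = 384.3 pm.
Atoms touch along the face diagonal, so √2·a = 4r, so r = 0.3536 × a = 136 pm.

136 pm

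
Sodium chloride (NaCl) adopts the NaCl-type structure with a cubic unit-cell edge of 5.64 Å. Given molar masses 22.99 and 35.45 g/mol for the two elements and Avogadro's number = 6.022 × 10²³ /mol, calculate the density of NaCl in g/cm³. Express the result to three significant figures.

The NaCl-type structure contains Z = 4 formula units per cell; M(NaCl) = 22.99 + 35.45 = 58.44 g/mol.
a³ = (5.640 × 10^-8 cm)³ = 1.794 × 10^-22 cm³.
ρ = 4 × 58.44 / (6.022 × 10²³ × 1.794 × 10^-22) = 2.164 g/cm³.

2.16 g/cm³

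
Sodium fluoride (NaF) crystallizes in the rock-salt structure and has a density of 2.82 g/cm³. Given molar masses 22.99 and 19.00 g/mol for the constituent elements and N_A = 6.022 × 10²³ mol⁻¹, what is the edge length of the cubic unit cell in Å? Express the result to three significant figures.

4.62 Å

M(NaF) = 41.99 g/mol; Z = 4 formula units per cell.
a³ = Z·M/(N_A·ρ) = 4 × 41.99 / (6.022 × 10²³ × 2.82) = 9.890 × 10^-23 cm³, so a = 4.625 × 10^-8 cm = 4.62 Å.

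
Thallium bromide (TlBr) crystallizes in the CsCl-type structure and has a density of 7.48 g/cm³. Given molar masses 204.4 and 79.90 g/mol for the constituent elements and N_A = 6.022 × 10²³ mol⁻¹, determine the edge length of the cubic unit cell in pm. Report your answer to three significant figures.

398 pm

M(TlBr) = 284.3 g/mol; Z = 1 formula unit per cell.
a³ = Z·M/(N_A·ρ) = 1 × 284.3 / (6.022 × 10²³ × 7.48) = 6.312 × 10^-23 cm³, so a = 3.981 × 10^-8 cm = 398 pm.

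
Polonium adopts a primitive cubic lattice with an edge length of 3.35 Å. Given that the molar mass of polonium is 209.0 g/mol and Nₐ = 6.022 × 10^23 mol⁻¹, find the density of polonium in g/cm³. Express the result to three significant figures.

9.23 g/cm³

A simple cubic unit cell contains Z = 1 atom.
Cell volume: a³ = (3.35 Å)³ = (3.350 × 10^-8 cm)³ = 3.760 × 10^-23 cm³.
ρ = Z·M/(N_A·a³) = 1 × 209.0 / (6.022 × 10²³ × 3.760 × 10^-23) = 9.231 g/cm³.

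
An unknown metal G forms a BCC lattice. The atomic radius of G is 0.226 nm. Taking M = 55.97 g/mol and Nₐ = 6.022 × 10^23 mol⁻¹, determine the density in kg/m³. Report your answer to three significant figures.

1310 kg/m³

In a BCC lattice, atoms touch along the body diagonal, so √3·a = 4r, giving a = 0.5219 nm = 5.219 × 10^-8 cm.
With Z = 2, ρ = Z·M/(N_A·a³) = 2 × 55.97 / (6.022 × 10²³ × 1.422 × 10^-22) = 1.307 g/cm³ = 1310 kg/m³.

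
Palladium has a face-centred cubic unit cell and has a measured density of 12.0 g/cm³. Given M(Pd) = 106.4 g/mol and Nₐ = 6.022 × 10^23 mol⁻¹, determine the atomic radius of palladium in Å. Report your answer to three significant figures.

1.38 Å

For an FCC cell (Z = 4), a³ = Z·M/(N_A·ρ) = 4 × 106.4 / (6.022 × 10²³ × 12.00) = 5.890 × 10^-23 cm³, so a = 3.891 × 10^-8 cm = 3.891 Å.
Atoms touch along the face diagonal, so √2·a = 4r, so r = 0.3536 × a = 1.38 Å.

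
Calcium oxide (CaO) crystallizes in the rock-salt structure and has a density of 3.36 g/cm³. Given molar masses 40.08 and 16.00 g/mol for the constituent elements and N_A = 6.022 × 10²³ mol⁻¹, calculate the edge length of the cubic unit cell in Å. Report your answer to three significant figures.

M(CaO) = 56.08 g/mol; Z = 4 formula units per cell.
a³ = Z·M/(N_A·ρ) = 4 × 56.08 / (6.022 × 10²³ × 3.36) = 1.109 × 10^-22 cm³, so a = 4.804 × 10^-8 cm = 4.80 Å.

4.80 Å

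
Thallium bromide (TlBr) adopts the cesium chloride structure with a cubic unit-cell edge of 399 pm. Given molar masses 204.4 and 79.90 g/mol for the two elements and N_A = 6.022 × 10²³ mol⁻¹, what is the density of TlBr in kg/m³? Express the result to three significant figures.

The cesium chloride structure contains Z = 1 formula unit per cell; M(TlBr) = 204.4 + 79.90 = 284.3 g/mol.
a³ = (3.990 × 10^-8 cm)³ = 6.352 × 10^-23 cm³.
ρ = 1 × 284.3 / (6.022 × 10²³ × 6.352 × 10^-23) = 7.432 g/cm³ = 7430 kg/m³.

7430 kg/m³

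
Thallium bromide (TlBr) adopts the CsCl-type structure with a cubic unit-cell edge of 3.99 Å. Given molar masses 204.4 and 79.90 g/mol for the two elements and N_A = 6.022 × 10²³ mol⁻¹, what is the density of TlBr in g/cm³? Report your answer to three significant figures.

7.43 g/cm³

The CsCl-type structure contains Z = 1 formula unit per cell; M(TlBr) = 204.4 + 79.90 = 284.3 g/mol.
a³ = (3.990 × 10^-8 cm)³ = 6.352 × 10^-23 cm³.
ρ = 1 × 284.3 / (6.022 × 10²³ × 6.352 × 10^-23) = 7.432 g/cm³.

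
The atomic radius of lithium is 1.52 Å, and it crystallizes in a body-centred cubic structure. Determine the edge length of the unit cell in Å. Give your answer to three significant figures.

3.51 Å

In a BCC lattice, atoms touch along the body diagonal, so √3·a = 4r.
a = 4r/√3 = 4 × 1.52 / 1.7321 = 3.51 Å.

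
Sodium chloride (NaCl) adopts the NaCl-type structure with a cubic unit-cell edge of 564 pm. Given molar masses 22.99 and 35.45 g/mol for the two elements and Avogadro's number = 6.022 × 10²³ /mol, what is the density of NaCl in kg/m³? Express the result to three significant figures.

The NaCl-type structure contains Z = 4 formula units per cell; M(NaCl) = 22.99 + 35.45 = 58.44 g/mol.
a³ = (5.640 × 10^-8 cm)³ = 1.794 × 10^-22 cm³.
ρ = 4 × 58.44 / (6.022 × 10²³ × 1.794 × 10^-22) = 2.164 g/cm³ = 2160 kg/m³.

2160 kg/m³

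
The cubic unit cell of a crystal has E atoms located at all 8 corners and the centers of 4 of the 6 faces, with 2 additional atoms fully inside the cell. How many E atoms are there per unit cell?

Corner atoms are shared by 8 cells (1/8 each), face atoms by 2 (1/2 each), interior atoms are unshared.
Net atoms = 8 × 1/8 + 4 × 1/2 + 2 = 1 + 2 + 2 = 5.

5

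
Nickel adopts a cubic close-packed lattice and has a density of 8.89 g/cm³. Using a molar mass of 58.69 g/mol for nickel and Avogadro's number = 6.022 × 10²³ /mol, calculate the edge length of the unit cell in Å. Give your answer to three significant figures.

3.53 Å

With Z = 4 atoms per FCC cell, a³ = Z·M/(N_A·ρ) = 4 × 58.69 / (6.022 × 10²³ × 8.890 g/cm³) = 4.385 × 10^-23 cm³.
a = (4.385 × 10^-23)^(1/3) = 3.526 × 10^-8 cm = 3.53 Å.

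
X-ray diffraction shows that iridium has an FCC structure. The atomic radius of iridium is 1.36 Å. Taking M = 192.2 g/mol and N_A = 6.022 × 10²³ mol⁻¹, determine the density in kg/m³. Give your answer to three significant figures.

22400 kg/m³

In an FCC lattice, atoms touch along the face diagonal, so √2·a = 4r, giving a = 3.847 Å = 3.847 × 10^-8 cm.
With Z = 4, ρ = Z·M/(N_A·a³) = 4 × 192.2 / (6.022 × 10²³ × 5.692 × 10^-23) = 22.43 g/cm³ = 22400 kg/m³.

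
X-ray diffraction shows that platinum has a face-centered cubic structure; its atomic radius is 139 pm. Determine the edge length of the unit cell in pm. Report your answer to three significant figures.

393 pm

In an FCC lattice, atoms touch along the face diagonal, so √2·a = 4r.
a = 4r/√2 = 4 × 139 / 1.4142 = 393 pm.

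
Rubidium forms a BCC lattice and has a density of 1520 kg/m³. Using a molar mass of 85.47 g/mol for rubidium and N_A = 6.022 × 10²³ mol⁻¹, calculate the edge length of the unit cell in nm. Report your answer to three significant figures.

With Z = 2 atoms per BCC cell, a³ = Z·M/(N_A·ρ) = 2 × 85.47 / (6.022 × 10²³ × 1.520 g/cm³) = 1.867 × 10^-22 cm³.
a = (1.867 × 10^-22)^(1/3) = 5.716 × 10^-8 cm = 0.572 nm.

0.572 nm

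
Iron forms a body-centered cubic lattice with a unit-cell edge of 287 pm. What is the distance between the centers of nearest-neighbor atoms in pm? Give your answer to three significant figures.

In a BCC structure, atoms touch along the body diagonal, so √3·a = 4r; the nearest-neighbor distance equals 2r = 0.8660·a.
d = 0.8660 × 287 = 249 pm.

249 pm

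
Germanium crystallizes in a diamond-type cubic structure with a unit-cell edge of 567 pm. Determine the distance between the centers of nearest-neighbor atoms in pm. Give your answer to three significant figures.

246 pm

In a diamond cubic structure, nearest neighbors lie along the body diagonal with √3·a = 8r; the nearest-neighbor distance equals 2r = 0.4330·a.
d = 0.4330 × 567 = 246 pm.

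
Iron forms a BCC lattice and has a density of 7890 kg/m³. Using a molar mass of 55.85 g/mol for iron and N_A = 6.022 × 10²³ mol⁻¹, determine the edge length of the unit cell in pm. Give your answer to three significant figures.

With Z = 2 atoms per BCC cell, a³ = Z·M/(N_A·ρ) = 2 × 55.85 / (6.022 × 10²³ × 7.890 g/cm³) = 2.351 × 10^-23 cm³.
a = (2.351 × 10^-23)^(1/3) = 2.865 × 10^-8 cm = 286 pm.

286 pm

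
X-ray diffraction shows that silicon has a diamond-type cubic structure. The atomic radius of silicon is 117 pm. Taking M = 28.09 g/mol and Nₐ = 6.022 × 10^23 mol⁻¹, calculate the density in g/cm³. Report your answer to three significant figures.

In a diamond cubic lattice, nearest neighbors lie along the body diagonal with √3·a = 8r, giving a = 540.4 pm = 5.404 × 10^-8 cm.
With Z = 8, ρ = Z·M/(N_A·a³) = 8 × 28.09 / (6.022 × 10²³ × 1.578 × 10^-22) = 2.365 g/cm³.

2.36 g/cm³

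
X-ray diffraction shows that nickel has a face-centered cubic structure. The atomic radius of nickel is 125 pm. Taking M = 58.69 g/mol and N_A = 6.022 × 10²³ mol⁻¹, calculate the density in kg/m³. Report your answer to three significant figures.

8820 kg/m³

In an FCC lattice, atoms touch along the face diagonal, so √2·a = 4r, giving a = 353.6 pm = 3.536 × 10^-8 cm.
With Z = 4, ρ = Z·M/(N_A·a³) = 4 × 58.69 / (6.022 × 10²³ × 4.419 × 10^-23) = 8.821 g/cm³ = 8820 kg/m³.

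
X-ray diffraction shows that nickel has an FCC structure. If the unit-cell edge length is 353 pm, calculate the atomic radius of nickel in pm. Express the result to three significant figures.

In an FCC lattice, atoms touch along the face diagonal, so √2·a = 4r.
r = √2·a/4 = 1.4142 × 353 / 4 = 125 pm.

125 pm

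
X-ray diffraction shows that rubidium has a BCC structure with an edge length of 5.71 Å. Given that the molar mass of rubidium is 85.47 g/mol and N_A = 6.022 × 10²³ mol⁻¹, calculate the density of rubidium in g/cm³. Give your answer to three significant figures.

1.52 g/cm³

A BCC unit cell contains Z = 2 atoms.
Cell volume: a³ = (5.71 Å)³ = (5.710 × 10^-8 cm)³ = 1.862 × 10^-22 cm³.
ρ = Z·M/(N_A·a³) = 2 × 85.47 / (6.022 × 10²³ × 1.862 × 10^-22) = 1.525 g/cm³.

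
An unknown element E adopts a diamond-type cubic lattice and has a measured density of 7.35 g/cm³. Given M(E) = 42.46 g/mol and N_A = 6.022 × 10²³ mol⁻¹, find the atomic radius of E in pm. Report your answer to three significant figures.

92.0 pm

For a diamond cubic cell (Z = 8), a³ = Z·M/(N_A·ρ) = 8 × 42.46 / (6.022 × 10²³ × 7.350) = 7.674 × 10^-23 cm³, so a = 4.250 × 10^-8 cm = 425.0 pm.
Nearest neighbors lie along the body diagonal with √3·a = 8r, so r = 0.2165 × a = 92.0 pm.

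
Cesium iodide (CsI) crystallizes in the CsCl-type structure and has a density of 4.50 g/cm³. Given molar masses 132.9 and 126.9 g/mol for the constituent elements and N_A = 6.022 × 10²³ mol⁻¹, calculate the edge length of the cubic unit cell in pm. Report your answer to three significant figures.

M(CsI) = 259.8 g/mol; Z = 1 formula unit per cell.
a³ = Z·M/(N_A·ρ) = 1 × 259.8 / (6.022 × 10²³ × 4.50) = 9.587 × 10^-23 cm³, so a = 4.577 × 10^-8 cm = 458 pm.

458 pm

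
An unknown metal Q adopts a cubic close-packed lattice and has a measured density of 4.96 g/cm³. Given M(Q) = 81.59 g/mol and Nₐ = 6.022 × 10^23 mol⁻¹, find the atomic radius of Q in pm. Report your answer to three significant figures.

For an FCC cell (Z = 4), a³ = Z·M/(N_A·ρ) = 4 × 81.59 / (6.022 × 10²³ × 4.960) = 1.093 × 10^-22 cm³, so a = 4.781 × 10^-8 cm = 478.1 pm.
Atoms touch along the face diagonal, so √2·a = 4r, so r = 0.3536 × a = 169 pm.

169 pm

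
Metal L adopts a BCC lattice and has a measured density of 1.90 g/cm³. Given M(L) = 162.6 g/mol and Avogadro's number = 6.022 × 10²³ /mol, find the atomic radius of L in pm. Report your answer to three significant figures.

For a BCC cell (Z = 2), a³ = Z·M/(N_A·ρ) = 2 × 162.6 / (6.022 × 10²³ × 1.900) = 2.842 × 10^-22 cm³, so a = 6.575 × 10^-8 cm = 657.5 pm.
Atoms touch along the body diagonal, so √3·a = 4r, so r = 0.4330 × a = 285 pm.

285 pm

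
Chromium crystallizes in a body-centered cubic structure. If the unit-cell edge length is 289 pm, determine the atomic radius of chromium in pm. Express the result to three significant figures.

In a BCC lattice, atoms touch along the body diagonal, so √3·a = 4r.
r = √3·a/4 = 1.7321 × 289 / 4 = 125 pm.

125 pm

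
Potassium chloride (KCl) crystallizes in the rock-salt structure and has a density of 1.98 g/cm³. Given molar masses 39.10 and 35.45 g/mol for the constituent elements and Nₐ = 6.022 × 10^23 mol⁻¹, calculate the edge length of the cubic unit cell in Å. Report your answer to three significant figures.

6.30 Å

M(KCl) = 74.55 g/mol; Z = 4 formula units per cell.
a³ = Z·M/(N_A·ρ) = 4 × 74.55 / (6.022 × 10²³ × 1.98) = 2.501 × 10^-22 cm³, so a = 6.300 × 10^-8 cm = 6.30 Å.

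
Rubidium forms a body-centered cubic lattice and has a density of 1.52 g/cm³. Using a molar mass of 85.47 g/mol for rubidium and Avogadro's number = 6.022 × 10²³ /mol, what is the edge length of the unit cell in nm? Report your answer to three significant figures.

With Z = 2 atoms per BCC cell, a³ = Z·M/(N_A·ρ) = 2 × 85.47 / (6.022 × 10²³ × 1.520 g/cm³) = 1.867 × 10^-22 cm³.
a = (1.867 × 10^-22)^(1/3) = 5.716 × 10^-8 cm = 0.572 nm.

0.572 nm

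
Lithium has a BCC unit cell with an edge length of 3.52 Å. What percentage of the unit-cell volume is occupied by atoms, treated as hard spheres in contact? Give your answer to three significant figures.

68.0%

In a BCC lattice atoms touch along the body diagonal, so √3·a = 4r, so r = 0.4330a = 1.524 Å.
Packing fraction = Z·(4/3)πr³ / a³ = 2 × (4/3)π × (1.524)³ / (3.52)³ = 0.6802 = 68.0%.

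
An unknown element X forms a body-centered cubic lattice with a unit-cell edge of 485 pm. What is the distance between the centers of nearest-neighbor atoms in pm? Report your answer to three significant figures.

420 pm

In a BCC structure, atoms touch along the body diagonal, so √3·a = 4r; the nearest-neighbor distance equals 2r = 0.8660·a.
d = 0.8660 × 485 = 420 pm.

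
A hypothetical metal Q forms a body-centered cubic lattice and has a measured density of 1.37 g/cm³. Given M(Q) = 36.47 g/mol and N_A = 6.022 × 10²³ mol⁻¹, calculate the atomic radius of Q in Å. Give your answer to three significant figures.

For a BCC cell (Z = 2), a³ = Z·M/(N_A·ρ) = 2 × 36.47 / (6.022 × 10²³ × 1.370) = 8.841 × 10^-23 cm³, so a = 4.455 × 10^-8 cm = 4.455 Å.
Atoms touch along the body diagonal, so √3·a = 4r, so r = 0.4330 × a = 1.93 Å.

1.93 Å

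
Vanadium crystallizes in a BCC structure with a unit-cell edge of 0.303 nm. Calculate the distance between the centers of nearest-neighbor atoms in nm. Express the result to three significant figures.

0.262 nm

In a BCC structure, atoms touch along the body diagonal, so √3·a = 4r; the nearest-neighbor distance equals 2r = 0.8660·a.
d = 0.8660 × 0.303 = 0.262 nm.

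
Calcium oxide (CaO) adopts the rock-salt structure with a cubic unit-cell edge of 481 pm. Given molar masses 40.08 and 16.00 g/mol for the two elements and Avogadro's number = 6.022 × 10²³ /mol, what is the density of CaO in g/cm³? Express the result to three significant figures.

3.35 g/cm³

The rock-salt structure contains Z = 4 formula units per cell; M(CaO) = 40.08 + 16.00 = 56.08 g/mol.
a³ = (4.810 × 10^-8 cm)³ = 1.113 × 10^-22 cm³.
ρ = 4 × 56.08 / (6.022 × 10²³ × 1.113 × 10^-22) = 3.347 g/cm³.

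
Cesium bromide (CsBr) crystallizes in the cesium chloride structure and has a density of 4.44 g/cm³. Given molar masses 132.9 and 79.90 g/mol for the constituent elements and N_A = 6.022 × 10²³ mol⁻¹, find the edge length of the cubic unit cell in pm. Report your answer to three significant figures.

M(CsBr) = 212.8 g/mol; Z = 1 formula unit per cell.
a³ = Z·M/(N_A·ρ) = 1 × 212.8 / (6.022 × 10²³ × 4.44) = 7.959 × 10^-23 cm³, so a = 4.301 × 10^-8 cm = 430 pm.

430 pm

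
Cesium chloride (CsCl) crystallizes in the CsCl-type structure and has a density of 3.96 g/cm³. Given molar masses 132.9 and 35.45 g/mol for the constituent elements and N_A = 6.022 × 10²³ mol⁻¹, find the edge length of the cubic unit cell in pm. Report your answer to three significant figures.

M(CsCl) = 168.35 g/mol; Z = 1 formula unit per cell.
a³ = Z·M/(N_A·ρ) = 1 × 168.35 / (6.022 × 10²³ × 3.96) = 7.060 × 10^-23 cm³, so a = 4.133 × 10^-8 cm = 413 pm.

413 pm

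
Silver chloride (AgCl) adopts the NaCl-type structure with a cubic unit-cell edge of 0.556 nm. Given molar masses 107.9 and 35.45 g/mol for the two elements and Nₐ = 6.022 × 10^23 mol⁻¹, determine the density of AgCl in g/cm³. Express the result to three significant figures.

5.54 g/cm³

The NaCl-type structure contains Z = 4 formula units per cell; M(AgCl) = 107.9 + 35.45 = 143.35 g/mol.
a³ = (5.560 × 10^-8 cm)³ = 1.719 × 10^-22 cm³.
ρ = 4 × 143.35 / (6.022 × 10²³ × 1.719 × 10^-22) = 5.540 g/cm³.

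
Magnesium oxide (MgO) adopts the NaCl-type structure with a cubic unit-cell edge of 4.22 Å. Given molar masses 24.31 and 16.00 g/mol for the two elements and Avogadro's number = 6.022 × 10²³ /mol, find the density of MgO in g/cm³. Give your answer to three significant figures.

3.56 g/cm³

The NaCl-type structure contains Z = 4 formula units per cell; M(MgO) = 24.31 + 16.00 = 40.31 g/mol.
a³ = (4.220 × 10^-8 cm)³ = 7.515 × 10^-23 cm³.
ρ = 4 × 40.31 / (6.022 × 10²³ × 7.515 × 10^-23) = 3.563 g/cm³.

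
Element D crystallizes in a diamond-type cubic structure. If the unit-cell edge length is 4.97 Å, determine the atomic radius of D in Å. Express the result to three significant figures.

In a diamond cubic lattice, nearest neighbors lie along the body diagonal with √3·a = 8r.
r = √3·a/8 = 1.7321 × 4.97 / 8 = 1.08 Å.

1.08 Å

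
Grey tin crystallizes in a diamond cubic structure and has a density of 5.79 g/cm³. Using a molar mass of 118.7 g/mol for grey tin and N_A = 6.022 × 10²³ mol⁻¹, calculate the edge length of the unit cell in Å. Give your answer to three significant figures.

6.48 Å

With Z = 8 atoms per diamond cubic cell, a³ = Z·M/(N_A·ρ) = 8 × 118.7 / (6.022 × 10²³ × 5.790 g/cm³) = 2.723 × 10^-22 cm³.
a = (2.723 × 10^-22)^(1/3) = 6.482 × 10^-8 cm = 6.48 Å.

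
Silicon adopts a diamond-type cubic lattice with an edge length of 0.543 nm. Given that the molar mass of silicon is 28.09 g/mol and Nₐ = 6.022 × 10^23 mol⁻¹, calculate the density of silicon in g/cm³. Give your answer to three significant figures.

A diamond cubic unit cell contains Z = 8 atoms.
Cell volume: a³ = (0.543 nm)³ = (5.430 × 10^-8 cm)³ = 1.601 × 10^-22 cm³.
ρ = Z·M/(N_A·a³) = 8 × 28.09 / (6.022 × 10²³ × 1.601 × 10^-22) = 2.331 g/cm³.

2.33 g/cm³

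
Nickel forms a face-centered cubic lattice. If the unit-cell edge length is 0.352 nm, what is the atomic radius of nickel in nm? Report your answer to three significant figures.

In an FCC lattice, atoms touch along the face diagonal, so √2·a = 4r.
r = √2·a/4 = 1.4142 × 0.352 / 4 = 0.124 nm.

0.124 nm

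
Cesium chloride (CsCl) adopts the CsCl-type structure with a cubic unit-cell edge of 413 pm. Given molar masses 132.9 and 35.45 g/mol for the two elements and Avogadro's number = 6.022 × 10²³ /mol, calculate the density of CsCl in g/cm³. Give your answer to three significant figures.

3.97 g/cm³

The CsCl-type structure contains Z = 1 formula unit per cell; M(CsCl) = 132.9 + 35.45 = 168.35 g/mol.
a³ = (4.130 × 10^-8 cm)³ = 7.044 × 10^-23 cm³.
ρ = 1 × 168.35 / (6.022 × 10²³ × 7.044 × 10^-23) = 3.968 g/cm³.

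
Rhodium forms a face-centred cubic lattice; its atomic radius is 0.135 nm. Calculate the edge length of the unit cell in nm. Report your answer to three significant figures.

0.382 nm

In an FCC lattice, atoms touch along the face diagonal, so √2·a = 4r.
a = 4r/√2 = 4 × 0.135 / 1.4142 = 0.382 nm.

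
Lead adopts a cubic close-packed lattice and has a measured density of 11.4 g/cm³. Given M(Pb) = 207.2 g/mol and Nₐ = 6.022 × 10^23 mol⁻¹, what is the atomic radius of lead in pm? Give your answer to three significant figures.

For an FCC cell (Z = 4), a³ = Z·M/(N_A·ρ) = 4 × 207.2 / (6.022 × 10²³ × 11.40) = 1.207 × 10^-22 cm³, so a = 4.942 × 10^-8 cm = 494.2 pm.
Atoms touch along the face diagonal, so √2·a = 4r, so r = 0.3536 × a = 175 pm.

175 pm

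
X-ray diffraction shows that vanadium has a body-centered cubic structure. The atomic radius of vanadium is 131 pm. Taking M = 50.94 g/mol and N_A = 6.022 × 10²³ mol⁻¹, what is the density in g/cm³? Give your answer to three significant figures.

In a BCC lattice, atoms touch along the body diagonal, so √3·a = 4r, giving a = 302.5 pm = 3.025 × 10^-8 cm.
With Z = 2, ρ = Z·M/(N_A·a³) = 2 × 50.94 / (6.022 × 10²³ × 2.769 × 10^-23) = 6.110 g/cm³.

6.11 g/cm³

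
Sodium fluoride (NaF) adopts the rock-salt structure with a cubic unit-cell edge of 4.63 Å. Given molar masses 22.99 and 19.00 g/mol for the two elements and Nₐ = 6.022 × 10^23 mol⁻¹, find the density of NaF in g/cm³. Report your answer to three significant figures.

2.81 g/cm³

The rock-salt structure contains Z = 4 formula units per cell; M(NaF) = 22.99 + 19.00 = 41.99 g/mol.
a³ = (4.630 × 10^-8 cm)³ = 9.925 × 10^-23 cm³.
ρ = 4 × 41.99 / (6.022 × 10²³ × 9.925 × 10^-23) = 2.810 g/cm³.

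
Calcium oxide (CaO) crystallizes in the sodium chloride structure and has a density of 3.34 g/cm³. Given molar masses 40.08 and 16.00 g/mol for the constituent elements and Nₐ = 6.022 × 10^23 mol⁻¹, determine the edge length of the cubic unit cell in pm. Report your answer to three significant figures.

M(CaO) = 56.08 g/mol; Z = 4 formula units per cell.
a³ = Z·M/(N_A·ρ) = 4 × 56.08 / (6.022 × 10²³ × 3.34) = 1.115 × 10^-22 cm³, so a = 4.813 × 10^-8 cm = 481 pm.

481 pm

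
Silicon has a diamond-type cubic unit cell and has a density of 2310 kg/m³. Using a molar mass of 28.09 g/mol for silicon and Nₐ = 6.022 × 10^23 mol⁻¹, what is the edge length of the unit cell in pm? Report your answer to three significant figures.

With Z = 8 atoms per diamond cubic cell, a³ = Z·M/(N_A·ρ) = 8 × 28.09 / (6.022 × 10²³ × 2.310 g/cm³) = 1.615 × 10^-22 cm³.
a = (1.615 × 10^-22)^(1/3) = 5.446 × 10^-8 cm = 545 pm.

545 pm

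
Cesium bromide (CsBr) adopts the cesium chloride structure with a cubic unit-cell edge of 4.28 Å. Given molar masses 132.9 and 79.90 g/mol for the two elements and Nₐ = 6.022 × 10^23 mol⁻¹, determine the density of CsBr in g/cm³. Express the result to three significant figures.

4.51 g/cm³

The cesium chloride structure contains Z = 1 formula unit per cell; M(CsBr) = 132.9 + 79.90 = 212.8 g/mol.
a³ = (4.280 × 10^-8 cm)³ = 7.840 × 10^-23 cm³.
ρ = 1 × 212.8 / (6.022 × 10²³ × 7.840 × 10^-23) = 4.507 g/cm³.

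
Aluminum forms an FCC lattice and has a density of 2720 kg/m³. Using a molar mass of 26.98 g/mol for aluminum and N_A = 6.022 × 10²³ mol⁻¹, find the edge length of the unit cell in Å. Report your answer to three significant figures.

With Z = 4 atoms per FCC cell, a³ = Z·M/(N_A·ρ) = 4 × 26.98 / (6.022 × 10²³ × 2.720 g/cm³) = 6.589 × 10^-23 cm³.
a = (6.589 × 10^-23)^(1/3) = 4.039 × 10^-8 cm = 4.04 Å.

4.04 Å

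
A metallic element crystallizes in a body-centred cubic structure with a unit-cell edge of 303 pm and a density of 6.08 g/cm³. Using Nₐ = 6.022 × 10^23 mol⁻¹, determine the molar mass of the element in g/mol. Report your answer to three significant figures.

A BCC cell has Z = 2 atoms; a = 3.030 × 10^-8 cm.
M = ρ·N_A·a³/Z = 6.08 × 6.022 × 10²³ × 2.782 × 10^-23 / 2 = 50.9 g/mol.

50.9 g/mol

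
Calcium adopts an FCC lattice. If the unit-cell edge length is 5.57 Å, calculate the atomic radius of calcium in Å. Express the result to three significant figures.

In an FCC lattice, atoms touch along the face diagonal, so √2·a = 4r.
r = √2·a/4 = 1.4142 × 5.57 / 4 = 1.97 Å.

1.97 Å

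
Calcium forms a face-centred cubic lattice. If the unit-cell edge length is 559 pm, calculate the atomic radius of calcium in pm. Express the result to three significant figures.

In an FCC lattice, atoms touch along the face diagonal, so √2·a = 4r.
r = √2·a/4 = 1.4142 × 559 / 4 = 198 pm.

198 pm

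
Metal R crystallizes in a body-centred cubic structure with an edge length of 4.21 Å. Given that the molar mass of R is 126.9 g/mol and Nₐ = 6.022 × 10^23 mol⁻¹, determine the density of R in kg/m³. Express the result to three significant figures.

A BCC unit cell contains Z = 2 atoms.
Cell volume: a³ = (4.21 Å)³ = (4.210 × 10^-8 cm)³ = 7.462 × 10^-23 cm³.
ρ = Z·M/(N_A·a³) = 2 × 126.9 / (6.022 × 10²³ × 7.462 × 10^-23) = 5.648 g/cm³ = 5650 kg/m³.

5650 kg/m³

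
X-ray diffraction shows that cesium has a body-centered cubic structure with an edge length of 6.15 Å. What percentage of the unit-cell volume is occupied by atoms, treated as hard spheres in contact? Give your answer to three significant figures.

68.0%

In a BCC lattice atoms touch along the body diagonal, so √3·a = 4r, so r = 0.4330a = 2.663 Å.
Packing fraction = Z·(4/3)πr³ / a³ = 2 × (4/3)π × (2.663)³ / (6.15)³ = 0.6802 = 68.0%.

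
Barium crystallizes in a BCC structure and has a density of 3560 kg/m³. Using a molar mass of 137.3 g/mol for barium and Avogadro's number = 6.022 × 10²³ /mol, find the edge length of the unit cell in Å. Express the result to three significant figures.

With Z = 2 atoms per BCC cell, a³ = Z·M/(N_A·ρ) = 2 × 137.3 / (6.022 × 10²³ × 3.560 g/cm³) = 1.281 × 10^-22 cm³.
a = (1.281 × 10^-22)^(1/3) = 5.041 × 10^-8 cm = 5.04 Å.

5.04 Å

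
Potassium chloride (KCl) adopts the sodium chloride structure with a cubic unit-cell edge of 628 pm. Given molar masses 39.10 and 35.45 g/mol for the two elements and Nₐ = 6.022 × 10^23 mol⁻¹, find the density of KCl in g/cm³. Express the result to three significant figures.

2.00 g/cm³

The sodium chloride structure contains Z = 4 formula units per cell; M(KCl) = 39.10 + 35.45 = 74.55 g/mol.
a³ = (6.280 × 10^-8 cm)³ = 2.477 × 10^-22 cm³.
ρ = 4 × 74.55 / (6.022 × 10²³ × 2.477 × 10^-22) = 1.999 g/cm³.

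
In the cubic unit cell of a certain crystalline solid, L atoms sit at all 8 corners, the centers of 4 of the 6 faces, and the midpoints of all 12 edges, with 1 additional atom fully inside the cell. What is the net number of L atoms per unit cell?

Corner atoms are shared by 8 cells (1/8 each), face atoms by 2 (1/2 each), edge atoms by 4 (1/4 each), interior atoms are unshared.
Net atoms = 8 × 1/8 + 4 × 1/2 + 12 × 1/4 + 1 = 1 + 2 + 3 + 1 = 7.

7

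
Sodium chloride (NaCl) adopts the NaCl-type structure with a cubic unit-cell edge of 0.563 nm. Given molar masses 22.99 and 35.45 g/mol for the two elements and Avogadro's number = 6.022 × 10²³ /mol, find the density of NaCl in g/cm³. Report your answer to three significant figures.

2.18 g/cm³

The NaCl-type structure contains Z = 4 formula units per cell; M(NaCl) = 22.99 + 35.45 = 58.44 g/mol.
a³ = (5.630 × 10^-8 cm)³ = 1.785 × 10^-22 cm³.
ρ = 4 × 58.44 / (6.022 × 10²³ × 1.785 × 10^-22) = 2.175 g/cm³.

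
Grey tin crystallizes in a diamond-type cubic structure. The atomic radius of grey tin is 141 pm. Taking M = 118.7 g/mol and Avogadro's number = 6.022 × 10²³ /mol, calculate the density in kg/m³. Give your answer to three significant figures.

In a diamond cubic lattice, nearest neighbors lie along the body diagonal with √3·a = 8r, giving a = 651.3 pm = 6.513 × 10^-8 cm.
With Z = 8, ρ = Z·M/(N_A·a³) = 8 × 118.7 / (6.022 × 10²³ × 2.762 × 10^-22) = 5.709 g/cm³ = 5710 kg/m³.

5710 kg/m³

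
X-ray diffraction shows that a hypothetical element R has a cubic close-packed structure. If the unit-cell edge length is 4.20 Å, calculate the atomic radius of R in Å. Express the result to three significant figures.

1.48 Å

In an FCC lattice, atoms touch along the face diagonal, so √2·a = 4r.
r = √2·a/4 = 1.4142 × 4.20 / 4 = 1.48 Å.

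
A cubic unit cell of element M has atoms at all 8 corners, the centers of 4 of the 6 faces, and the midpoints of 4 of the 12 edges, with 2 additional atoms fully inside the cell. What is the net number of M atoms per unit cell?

6

Corner atoms are shared by 8 cells (1/8 each), face atoms by 2 (1/2 each), edge atoms by 4 (1/4 each), interior atoms are unshared.
Net atoms = 8 × 1/8 + 4 × 1/2 + 4 × 1/4 + 2 = 1 + 2 + 1 + 2 = 6.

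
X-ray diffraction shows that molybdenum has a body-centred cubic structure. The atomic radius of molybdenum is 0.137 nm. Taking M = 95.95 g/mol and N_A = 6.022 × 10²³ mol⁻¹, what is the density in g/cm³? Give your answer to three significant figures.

10.1 g/cm³

In a BCC lattice, atoms touch along the body diagonal, so √3·a = 4r, giving a = 0.3164 nm = 3.164 × 10^-8 cm.
With Z = 2, ρ = Z·M/(N_A·a³) = 2 × 95.95 / (6.022 × 10²³ × 3.167 × 10^-23) = 10.06 g/cm³.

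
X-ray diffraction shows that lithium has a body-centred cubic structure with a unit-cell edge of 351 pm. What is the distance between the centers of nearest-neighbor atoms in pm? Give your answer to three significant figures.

In a BCC structure, atoms touch along the body diagonal, so √3·a = 4r; the nearest-neighbor distance equals 2r = 0.8660·a.
d = 0.8660 × 351 = 304 pm.

304 pm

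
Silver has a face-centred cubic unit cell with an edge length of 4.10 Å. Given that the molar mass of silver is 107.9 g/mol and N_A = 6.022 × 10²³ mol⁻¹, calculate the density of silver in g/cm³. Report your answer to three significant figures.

10.4 g/cm³

An FCC unit cell contains Z = 4 atoms.
Cell volume: a³ = (4.10 Å)³ = (4.100 × 10^-8 cm)³ = 6.892 × 10^-23 cm³.
ρ = Z·M/(N_A·a³) = 4 × 107.9 / (6.022 × 10²³ × 6.892 × 10^-23) = 10.40 g/cm³.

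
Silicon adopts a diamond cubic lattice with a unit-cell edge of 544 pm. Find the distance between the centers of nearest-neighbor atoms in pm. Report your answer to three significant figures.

In a diamond cubic structure, nearest neighbors lie along the body diagonal with √3·a = 8r; the nearest-neighbor distance equals 2r = 0.4330·a.
d = 0.4330 × 544 = 236 pm.

236 pm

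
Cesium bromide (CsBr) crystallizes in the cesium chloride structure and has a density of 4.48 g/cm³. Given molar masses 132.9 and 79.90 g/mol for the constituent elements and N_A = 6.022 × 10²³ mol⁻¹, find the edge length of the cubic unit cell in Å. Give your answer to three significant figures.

4.29 Å

M(CsBr) = 212.8 g/mol; Z = 1 formula unit per cell.
a³ = Z·M/(N_A·ρ) = 1 × 212.8 / (6.022 × 10²³ × 4.48) = 7.888 × 10^-23 cm³, so a = 4.289 × 10^-8 cm = 4.29 Å.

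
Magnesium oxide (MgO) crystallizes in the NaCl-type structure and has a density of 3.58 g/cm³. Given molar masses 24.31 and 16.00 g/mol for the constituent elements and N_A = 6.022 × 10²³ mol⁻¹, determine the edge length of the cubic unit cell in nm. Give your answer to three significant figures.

0.421 nm

M(MgO) = 40.31 g/mol; Z = 4 formula units per cell.
a³ = Z·M/(N_A·ρ) = 4 × 40.31 / (6.022 × 10²³ × 3.58) = 7.479 × 10^-23 cm³, so a = 4.213 × 10^-8 cm = 0.421 nm.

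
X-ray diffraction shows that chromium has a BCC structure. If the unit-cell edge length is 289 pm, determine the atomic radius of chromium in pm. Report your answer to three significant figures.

125 pm

In a BCC lattice, atoms touch along the body diagonal, so √3·a = 4r.
r = √3·a/4 = 1.7321 × 289 / 4 = 125 pm.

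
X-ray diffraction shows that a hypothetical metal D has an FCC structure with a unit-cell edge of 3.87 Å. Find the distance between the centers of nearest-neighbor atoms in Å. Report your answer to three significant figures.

In an FCC structure, atoms touch along the face diagonal, so √2·a = 4r; the nearest-neighbor distance equals 2r = 0.7071·a.
d = 0.7071 × 3.87 = 2.74 Å.

2.74 Å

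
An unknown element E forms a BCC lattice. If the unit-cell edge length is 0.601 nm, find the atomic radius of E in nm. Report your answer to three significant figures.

In a BCC lattice, atoms touch along the body diagonal, so √3·a = 4r.
r = √3·a/4 = 1.7321 × 0.601 / 4 = 0.260 nm.

0.260 nm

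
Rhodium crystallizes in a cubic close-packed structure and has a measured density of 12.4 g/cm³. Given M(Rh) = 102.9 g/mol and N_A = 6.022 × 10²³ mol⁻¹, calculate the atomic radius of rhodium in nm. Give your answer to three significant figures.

0.135 nm

For an FCC cell (Z = 4), a³ = Z·M/(N_A·ρ) = 4 × 102.9 / (6.022 × 10²³ × 12.40) = 5.512 × 10^-23 cm³, so a = 3.806 × 10^-8 cm = 0.3806 nm.
Atoms touch along the face diagonal, so √2·a = 4r, so r = 0.3536 × a = 0.135 nm.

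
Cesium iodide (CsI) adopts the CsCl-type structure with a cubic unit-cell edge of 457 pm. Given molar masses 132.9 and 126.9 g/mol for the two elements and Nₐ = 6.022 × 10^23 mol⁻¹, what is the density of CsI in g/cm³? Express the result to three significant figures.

4.52 g/cm³

The CsCl-type structure contains Z = 1 formula unit per cell; M(CsI) = 132.9 + 126.9 = 259.8 g/mol.
a³ = (4.570 × 10^-8 cm)³ = 9.544 × 10^-23 cm³.
ρ = 1 × 259.8 / (6.022 × 10²³ × 9.544 × 10^-23) = 4.520 g/cm³.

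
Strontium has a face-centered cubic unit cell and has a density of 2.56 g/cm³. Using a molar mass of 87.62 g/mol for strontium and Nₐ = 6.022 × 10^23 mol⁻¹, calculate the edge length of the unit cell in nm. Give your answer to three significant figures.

0.610 nm

With Z = 4 atoms per FCC cell, a³ = Z·M/(N_A·ρ) = 4 × 87.62 / (6.022 × 10²³ × 2.560 g/cm³) = 2.273 × 10^-22 cm³.
a = (2.273 × 10^-22)^(1/3) = 6.103 × 10^-8 cm = 0.610 nm.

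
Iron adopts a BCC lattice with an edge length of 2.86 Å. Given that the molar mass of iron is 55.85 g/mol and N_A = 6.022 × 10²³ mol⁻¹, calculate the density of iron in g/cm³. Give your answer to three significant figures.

7.93 g/cm³

A BCC unit cell contains Z = 2 atoms.
Cell volume: a³ = (2.86 Å)³ = (2.860 × 10^-8 cm)³ = 2.339 × 10^-23 cm³.
ρ = Z·M/(N_A·a³) = 2 × 55.85 / (6.022 × 10²³ × 2.339 × 10^-23) = 7.929 g/cm³.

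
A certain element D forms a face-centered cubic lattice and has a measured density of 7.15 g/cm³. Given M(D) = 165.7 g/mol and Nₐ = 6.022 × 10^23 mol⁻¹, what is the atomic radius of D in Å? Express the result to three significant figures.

1.89 Å

For an FCC cell (Z = 4), a³ = Z·M/(N_A·ρ) = 4 × 165.7 / (6.022 × 10²³ × 7.150) = 1.539 × 10^-22 cm³, so a = 5.359 × 10^-8 cm = 5.359 Å.
Atoms touch along the face diagonal, so √2·a = 4r, so r = 0.3536 × a = 1.89 Å.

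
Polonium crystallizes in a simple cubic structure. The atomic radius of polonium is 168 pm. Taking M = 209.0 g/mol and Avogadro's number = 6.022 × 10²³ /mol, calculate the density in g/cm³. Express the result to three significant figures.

9.15 g/cm³

In a simple cubic lattice, atoms touch along the cell edge, so a = 2r, giving a = 336.0 pm = 3.360 × 10^-8 cm.
With Z = 1, ρ = Z·M/(N_A·a³) = 1 × 209.0 / (6.022 × 10²³ × 3.793 × 10^-23) = 9.149 g/cm³.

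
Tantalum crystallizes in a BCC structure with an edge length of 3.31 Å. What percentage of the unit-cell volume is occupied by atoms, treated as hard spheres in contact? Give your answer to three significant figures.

68.0%

In a BCC lattice atoms touch along the body diagonal, so √3·a = 4r, so r = 0.4330a = 1.433 Å.
Packing fraction = Z·(4/3)πr³ / a³ = 2 × (4/3)π × (1.433)³ / (3.31)³ = 0.6802 = 68.0%.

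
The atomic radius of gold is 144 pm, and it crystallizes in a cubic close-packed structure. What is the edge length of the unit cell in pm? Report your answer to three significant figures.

In an FCC lattice, atoms touch along the face diagonal, so √2·a = 4r.
a = 4r/√2 = 4 × 144 / 1.4142 = 407 pm.

407 pm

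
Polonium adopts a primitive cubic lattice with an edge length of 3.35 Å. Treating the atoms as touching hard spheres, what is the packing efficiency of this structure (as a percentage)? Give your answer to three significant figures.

52.4%

In a simple cubic lattice atoms touch along the cell edge, so a = 2r, so r = 0.5000a = 1.675 Å.
Packing fraction = Z·(4/3)πr³ / a³ = 1 × (4/3)π × (1.675)³ / (3.35)³ = 0.5236 = 52.4%.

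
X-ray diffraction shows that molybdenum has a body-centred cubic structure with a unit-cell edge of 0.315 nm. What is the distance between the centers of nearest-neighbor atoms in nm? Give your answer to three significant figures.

0.273 nm

In a BCC structure, atoms touch along the body diagonal, so √3·a = 4r; the nearest-neighbor distance equals 2r = 0.8660·a.
d = 0.8660 × 0.315 = 0.273 nm.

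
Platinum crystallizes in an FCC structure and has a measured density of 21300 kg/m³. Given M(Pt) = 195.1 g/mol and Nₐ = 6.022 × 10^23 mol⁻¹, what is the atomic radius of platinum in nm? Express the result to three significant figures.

For an FCC cell (Z = 4), a³ = Z·M/(N_A·ρ) = 4 × 195.1 / (6.022 × 10²³ × 21.30) = 6.084 × 10^-23 cm³, so a = 3.933 × 10^-8 cm = 0.3933 nm.
Atoms touch along the face diagonal, so √2·a = 4r, so r = 0.3536 × a = 0.139 nm.

0.139 nm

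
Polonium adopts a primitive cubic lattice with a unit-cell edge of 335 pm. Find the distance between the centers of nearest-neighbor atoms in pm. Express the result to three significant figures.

In a simple cubic structure, atoms touch along the cell edge, so a = 2r; the nearest-neighbor distance equals 2r = 1.000·a.
d = 1.000 × 335 = 335 pm.

335 pm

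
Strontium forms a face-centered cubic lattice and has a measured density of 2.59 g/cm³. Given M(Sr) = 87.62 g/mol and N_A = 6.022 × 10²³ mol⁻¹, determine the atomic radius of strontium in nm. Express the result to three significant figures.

For an FCC cell (Z = 4), a³ = Z·M/(N_A·ρ) = 4 × 87.62 / (6.022 × 10²³ × 2.590) = 2.247 × 10^-22 cm³, so a = 6.080 × 10^-8 cm = 0.6080 nm.
Atoms touch along the face diagonal, so √2·a = 4r, so r = 0.3536 × a = 0.215 nm.

0.215 nm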